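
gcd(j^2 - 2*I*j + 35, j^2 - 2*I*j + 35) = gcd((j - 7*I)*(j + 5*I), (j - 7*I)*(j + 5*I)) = j^2 - 2*I*j + 35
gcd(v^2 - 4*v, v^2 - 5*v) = v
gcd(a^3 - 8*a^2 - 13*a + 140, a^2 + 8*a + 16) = a + 4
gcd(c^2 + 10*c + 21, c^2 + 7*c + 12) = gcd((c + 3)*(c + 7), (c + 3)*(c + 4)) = c + 3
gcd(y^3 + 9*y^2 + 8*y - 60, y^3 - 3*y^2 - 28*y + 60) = y^2 + 3*y - 10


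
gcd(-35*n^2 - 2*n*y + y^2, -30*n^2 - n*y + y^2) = 5*n + y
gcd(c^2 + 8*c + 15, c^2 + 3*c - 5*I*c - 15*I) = c + 3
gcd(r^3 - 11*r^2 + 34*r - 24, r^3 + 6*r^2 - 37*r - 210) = r - 6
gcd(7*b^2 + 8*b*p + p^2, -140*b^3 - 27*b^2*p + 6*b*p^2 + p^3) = 7*b + p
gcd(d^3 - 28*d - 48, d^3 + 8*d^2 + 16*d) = d + 4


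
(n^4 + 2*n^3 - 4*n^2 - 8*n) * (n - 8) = n^5 - 6*n^4 - 20*n^3 + 24*n^2 + 64*n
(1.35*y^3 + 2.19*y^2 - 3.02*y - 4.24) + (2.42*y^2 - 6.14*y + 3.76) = 1.35*y^3 + 4.61*y^2 - 9.16*y - 0.48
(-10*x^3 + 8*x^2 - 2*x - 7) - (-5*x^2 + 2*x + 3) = -10*x^3 + 13*x^2 - 4*x - 10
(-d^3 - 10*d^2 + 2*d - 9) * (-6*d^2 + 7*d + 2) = 6*d^5 + 53*d^4 - 84*d^3 + 48*d^2 - 59*d - 18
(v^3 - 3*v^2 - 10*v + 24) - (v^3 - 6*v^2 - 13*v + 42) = 3*v^2 + 3*v - 18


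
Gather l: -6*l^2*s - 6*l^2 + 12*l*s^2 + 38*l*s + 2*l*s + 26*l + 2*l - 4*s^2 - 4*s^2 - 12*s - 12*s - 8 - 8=l^2*(-6*s - 6) + l*(12*s^2 + 40*s + 28) - 8*s^2 - 24*s - 16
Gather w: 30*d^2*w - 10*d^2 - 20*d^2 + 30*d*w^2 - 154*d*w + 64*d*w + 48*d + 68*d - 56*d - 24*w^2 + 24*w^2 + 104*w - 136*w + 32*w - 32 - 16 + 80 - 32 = -30*d^2 + 30*d*w^2 + 60*d + w*(30*d^2 - 90*d)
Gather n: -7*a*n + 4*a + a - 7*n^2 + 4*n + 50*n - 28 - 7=5*a - 7*n^2 + n*(54 - 7*a) - 35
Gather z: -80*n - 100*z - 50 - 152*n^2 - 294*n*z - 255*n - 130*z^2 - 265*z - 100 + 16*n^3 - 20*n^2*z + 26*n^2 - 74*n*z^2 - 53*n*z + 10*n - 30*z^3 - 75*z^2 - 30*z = 16*n^3 - 126*n^2 - 325*n - 30*z^3 + z^2*(-74*n - 205) + z*(-20*n^2 - 347*n - 395) - 150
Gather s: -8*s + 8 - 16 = -8*s - 8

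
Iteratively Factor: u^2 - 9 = (u + 3)*(u - 3)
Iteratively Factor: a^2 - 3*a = (a - 3)*(a)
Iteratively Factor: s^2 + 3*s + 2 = (s + 2)*(s + 1)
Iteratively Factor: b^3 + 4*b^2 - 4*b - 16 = (b - 2)*(b^2 + 6*b + 8) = (b - 2)*(b + 4)*(b + 2)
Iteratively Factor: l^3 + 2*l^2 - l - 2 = (l + 2)*(l^2 - 1) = (l - 1)*(l + 2)*(l + 1)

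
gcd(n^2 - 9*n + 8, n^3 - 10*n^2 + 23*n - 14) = n - 1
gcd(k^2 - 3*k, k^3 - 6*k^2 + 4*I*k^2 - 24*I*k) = k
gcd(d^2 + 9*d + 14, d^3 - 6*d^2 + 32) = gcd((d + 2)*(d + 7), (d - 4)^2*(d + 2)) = d + 2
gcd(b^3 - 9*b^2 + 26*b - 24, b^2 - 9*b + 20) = b - 4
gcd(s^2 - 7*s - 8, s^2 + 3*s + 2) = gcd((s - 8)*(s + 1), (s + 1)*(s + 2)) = s + 1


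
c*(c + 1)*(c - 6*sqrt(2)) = c^3 - 6*sqrt(2)*c^2 + c^2 - 6*sqrt(2)*c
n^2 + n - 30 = (n - 5)*(n + 6)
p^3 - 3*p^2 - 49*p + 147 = (p - 7)*(p - 3)*(p + 7)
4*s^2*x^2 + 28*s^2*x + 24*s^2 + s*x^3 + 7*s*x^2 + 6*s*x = (4*s + x)*(x + 6)*(s*x + s)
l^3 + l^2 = l^2*(l + 1)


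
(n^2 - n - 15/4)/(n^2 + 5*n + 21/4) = (2*n - 5)/(2*n + 7)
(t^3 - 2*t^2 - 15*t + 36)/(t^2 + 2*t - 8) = (t^2 - 6*t + 9)/(t - 2)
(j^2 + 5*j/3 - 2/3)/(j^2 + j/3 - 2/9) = 3*(j + 2)/(3*j + 2)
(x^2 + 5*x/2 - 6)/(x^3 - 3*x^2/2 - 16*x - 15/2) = (-2*x^2 - 5*x + 12)/(-2*x^3 + 3*x^2 + 32*x + 15)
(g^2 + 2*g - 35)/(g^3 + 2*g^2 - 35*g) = 1/g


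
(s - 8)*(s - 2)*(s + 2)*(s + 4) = s^4 - 4*s^3 - 36*s^2 + 16*s + 128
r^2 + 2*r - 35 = (r - 5)*(r + 7)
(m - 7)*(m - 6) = m^2 - 13*m + 42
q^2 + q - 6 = (q - 2)*(q + 3)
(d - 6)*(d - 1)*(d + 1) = d^3 - 6*d^2 - d + 6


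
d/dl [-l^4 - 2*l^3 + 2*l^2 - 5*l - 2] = -4*l^3 - 6*l^2 + 4*l - 5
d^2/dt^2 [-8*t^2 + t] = -16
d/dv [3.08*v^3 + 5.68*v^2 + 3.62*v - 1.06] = 9.24*v^2 + 11.36*v + 3.62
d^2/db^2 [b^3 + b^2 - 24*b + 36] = 6*b + 2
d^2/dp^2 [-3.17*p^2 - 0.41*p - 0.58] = -6.34000000000000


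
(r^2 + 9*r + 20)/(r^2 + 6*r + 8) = (r + 5)/(r + 2)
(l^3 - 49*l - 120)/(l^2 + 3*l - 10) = (l^2 - 5*l - 24)/(l - 2)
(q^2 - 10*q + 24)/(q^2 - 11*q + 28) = (q - 6)/(q - 7)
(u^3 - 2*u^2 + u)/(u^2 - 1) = u*(u - 1)/(u + 1)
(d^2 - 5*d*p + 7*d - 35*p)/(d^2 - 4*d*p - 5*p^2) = (d + 7)/(d + p)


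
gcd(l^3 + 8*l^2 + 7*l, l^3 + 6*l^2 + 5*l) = l^2 + l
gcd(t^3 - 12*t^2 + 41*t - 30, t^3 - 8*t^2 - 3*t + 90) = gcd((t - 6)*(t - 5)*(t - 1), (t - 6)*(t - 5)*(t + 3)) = t^2 - 11*t + 30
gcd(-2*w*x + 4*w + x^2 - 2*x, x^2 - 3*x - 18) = 1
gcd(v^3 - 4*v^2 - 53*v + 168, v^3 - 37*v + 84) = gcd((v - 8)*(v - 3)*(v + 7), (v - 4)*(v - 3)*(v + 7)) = v^2 + 4*v - 21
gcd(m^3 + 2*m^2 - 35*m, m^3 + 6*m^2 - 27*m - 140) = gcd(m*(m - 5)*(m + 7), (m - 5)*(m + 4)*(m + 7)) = m^2 + 2*m - 35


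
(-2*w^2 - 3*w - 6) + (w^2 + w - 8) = -w^2 - 2*w - 14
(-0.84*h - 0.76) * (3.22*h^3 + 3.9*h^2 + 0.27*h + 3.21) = -2.7048*h^4 - 5.7232*h^3 - 3.1908*h^2 - 2.9016*h - 2.4396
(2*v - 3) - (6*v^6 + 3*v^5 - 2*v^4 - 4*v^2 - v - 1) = -6*v^6 - 3*v^5 + 2*v^4 + 4*v^2 + 3*v - 2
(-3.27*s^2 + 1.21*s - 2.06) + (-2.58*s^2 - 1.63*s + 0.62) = -5.85*s^2 - 0.42*s - 1.44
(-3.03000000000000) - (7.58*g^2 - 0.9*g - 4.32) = -7.58*g^2 + 0.9*g + 1.29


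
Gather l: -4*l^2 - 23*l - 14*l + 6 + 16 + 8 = -4*l^2 - 37*l + 30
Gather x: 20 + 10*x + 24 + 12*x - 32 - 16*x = 6*x + 12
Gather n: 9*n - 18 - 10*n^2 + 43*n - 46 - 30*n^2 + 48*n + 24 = -40*n^2 + 100*n - 40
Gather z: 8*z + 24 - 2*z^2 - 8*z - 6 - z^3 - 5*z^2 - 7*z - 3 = -z^3 - 7*z^2 - 7*z + 15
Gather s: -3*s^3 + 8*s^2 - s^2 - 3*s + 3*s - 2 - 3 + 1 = -3*s^3 + 7*s^2 - 4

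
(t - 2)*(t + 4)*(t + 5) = t^3 + 7*t^2 + 2*t - 40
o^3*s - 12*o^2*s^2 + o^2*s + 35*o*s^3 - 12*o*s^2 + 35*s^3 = (o - 7*s)*(o - 5*s)*(o*s + s)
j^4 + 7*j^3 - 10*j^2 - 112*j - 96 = (j - 4)*(j + 1)*(j + 4)*(j + 6)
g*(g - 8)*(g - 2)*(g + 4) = g^4 - 6*g^3 - 24*g^2 + 64*g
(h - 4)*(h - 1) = h^2 - 5*h + 4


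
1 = 1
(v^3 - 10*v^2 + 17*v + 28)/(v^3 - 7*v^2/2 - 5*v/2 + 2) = 2*(v - 7)/(2*v - 1)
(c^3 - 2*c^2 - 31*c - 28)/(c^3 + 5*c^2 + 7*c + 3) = (c^2 - 3*c - 28)/(c^2 + 4*c + 3)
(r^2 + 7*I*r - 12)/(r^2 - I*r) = (r^2 + 7*I*r - 12)/(r*(r - I))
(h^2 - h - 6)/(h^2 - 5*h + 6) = (h + 2)/(h - 2)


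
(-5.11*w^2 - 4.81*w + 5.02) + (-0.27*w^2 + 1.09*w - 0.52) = -5.38*w^2 - 3.72*w + 4.5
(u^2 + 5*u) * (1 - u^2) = -u^4 - 5*u^3 + u^2 + 5*u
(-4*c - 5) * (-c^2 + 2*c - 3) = 4*c^3 - 3*c^2 + 2*c + 15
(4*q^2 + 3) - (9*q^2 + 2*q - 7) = -5*q^2 - 2*q + 10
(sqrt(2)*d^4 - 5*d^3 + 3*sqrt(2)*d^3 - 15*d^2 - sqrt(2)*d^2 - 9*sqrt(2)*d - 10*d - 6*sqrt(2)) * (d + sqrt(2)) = sqrt(2)*d^5 - 3*d^4 + 3*sqrt(2)*d^4 - 9*d^3 - 6*sqrt(2)*d^3 - 24*sqrt(2)*d^2 - 12*d^2 - 16*sqrt(2)*d - 18*d - 12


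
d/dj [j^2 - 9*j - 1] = 2*j - 9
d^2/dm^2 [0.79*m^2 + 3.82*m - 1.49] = 1.58000000000000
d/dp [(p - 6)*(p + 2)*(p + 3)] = 3*p^2 - 2*p - 24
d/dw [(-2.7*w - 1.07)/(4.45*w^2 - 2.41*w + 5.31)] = (12.015*w^2 + 9.523*w - 16.9157)/(19.8025*w^4 - 21.449*w^3 + 53.0671*w^2 - 25.5942*w + 28.1961)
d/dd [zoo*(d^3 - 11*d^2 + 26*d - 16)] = zoo*(d^2 + d + 1)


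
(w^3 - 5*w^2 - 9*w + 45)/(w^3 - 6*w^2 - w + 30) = (w + 3)/(w + 2)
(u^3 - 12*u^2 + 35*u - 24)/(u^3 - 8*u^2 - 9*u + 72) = (u - 1)/(u + 3)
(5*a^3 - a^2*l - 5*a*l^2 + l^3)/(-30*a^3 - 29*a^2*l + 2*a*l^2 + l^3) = (-a + l)/(6*a + l)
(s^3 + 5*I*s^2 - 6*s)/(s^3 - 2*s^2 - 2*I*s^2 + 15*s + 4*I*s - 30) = s*(s + 2*I)/(s^2 - s*(2 + 5*I) + 10*I)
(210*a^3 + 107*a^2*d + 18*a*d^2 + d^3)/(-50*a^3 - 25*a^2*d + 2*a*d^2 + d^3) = (-42*a^2 - 13*a*d - d^2)/(10*a^2 + 3*a*d - d^2)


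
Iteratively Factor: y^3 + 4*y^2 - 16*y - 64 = (y + 4)*(y^2 - 16) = (y - 4)*(y + 4)*(y + 4)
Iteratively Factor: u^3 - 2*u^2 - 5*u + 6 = (u + 2)*(u^2 - 4*u + 3) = (u - 1)*(u + 2)*(u - 3)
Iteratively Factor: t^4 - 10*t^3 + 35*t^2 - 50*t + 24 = (t - 4)*(t^3 - 6*t^2 + 11*t - 6) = (t - 4)*(t - 3)*(t^2 - 3*t + 2) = (t - 4)*(t - 3)*(t - 2)*(t - 1)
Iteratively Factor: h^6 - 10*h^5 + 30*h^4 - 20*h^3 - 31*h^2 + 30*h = (h - 5)*(h^5 - 5*h^4 + 5*h^3 + 5*h^2 - 6*h) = (h - 5)*(h + 1)*(h^4 - 6*h^3 + 11*h^2 - 6*h) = (h - 5)*(h - 3)*(h + 1)*(h^3 - 3*h^2 + 2*h) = (h - 5)*(h - 3)*(h - 2)*(h + 1)*(h^2 - h) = h*(h - 5)*(h - 3)*(h - 2)*(h + 1)*(h - 1)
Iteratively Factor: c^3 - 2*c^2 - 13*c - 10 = (c + 1)*(c^2 - 3*c - 10) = (c - 5)*(c + 1)*(c + 2)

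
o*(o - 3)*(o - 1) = o^3 - 4*o^2 + 3*o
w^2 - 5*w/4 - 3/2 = (w - 2)*(w + 3/4)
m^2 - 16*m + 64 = (m - 8)^2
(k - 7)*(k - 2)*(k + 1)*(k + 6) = k^4 - 2*k^3 - 43*k^2 + 44*k + 84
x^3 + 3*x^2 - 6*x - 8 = (x - 2)*(x + 1)*(x + 4)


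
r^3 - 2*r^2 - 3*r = r*(r - 3)*(r + 1)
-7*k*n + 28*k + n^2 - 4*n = (-7*k + n)*(n - 4)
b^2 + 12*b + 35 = (b + 5)*(b + 7)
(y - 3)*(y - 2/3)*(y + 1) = y^3 - 8*y^2/3 - 5*y/3 + 2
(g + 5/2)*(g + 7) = g^2 + 19*g/2 + 35/2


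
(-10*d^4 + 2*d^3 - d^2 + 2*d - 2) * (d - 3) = -10*d^5 + 32*d^4 - 7*d^3 + 5*d^2 - 8*d + 6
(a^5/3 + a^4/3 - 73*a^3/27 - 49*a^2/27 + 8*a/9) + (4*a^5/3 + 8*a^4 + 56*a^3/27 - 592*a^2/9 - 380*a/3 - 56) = 5*a^5/3 + 25*a^4/3 - 17*a^3/27 - 1825*a^2/27 - 1132*a/9 - 56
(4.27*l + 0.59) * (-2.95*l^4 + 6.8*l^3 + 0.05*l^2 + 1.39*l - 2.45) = -12.5965*l^5 + 27.2955*l^4 + 4.2255*l^3 + 5.9648*l^2 - 9.6414*l - 1.4455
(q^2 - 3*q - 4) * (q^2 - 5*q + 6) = q^4 - 8*q^3 + 17*q^2 + 2*q - 24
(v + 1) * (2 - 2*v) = 2 - 2*v^2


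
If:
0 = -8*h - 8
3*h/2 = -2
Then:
No Solution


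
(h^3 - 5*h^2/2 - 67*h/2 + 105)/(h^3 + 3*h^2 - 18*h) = (2*h^2 - 17*h + 35)/(2*h*(h - 3))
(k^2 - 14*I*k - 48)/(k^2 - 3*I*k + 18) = (k - 8*I)/(k + 3*I)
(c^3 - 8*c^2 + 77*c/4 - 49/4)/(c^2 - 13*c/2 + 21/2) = (2*c^2 - 9*c + 7)/(2*(c - 3))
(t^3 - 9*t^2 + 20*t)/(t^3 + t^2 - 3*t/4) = 4*(t^2 - 9*t + 20)/(4*t^2 + 4*t - 3)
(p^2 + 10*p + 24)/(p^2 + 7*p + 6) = (p + 4)/(p + 1)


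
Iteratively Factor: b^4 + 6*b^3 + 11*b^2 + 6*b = (b + 1)*(b^3 + 5*b^2 + 6*b) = b*(b + 1)*(b^2 + 5*b + 6) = b*(b + 1)*(b + 2)*(b + 3)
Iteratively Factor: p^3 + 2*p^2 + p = (p + 1)*(p^2 + p) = (p + 1)^2*(p)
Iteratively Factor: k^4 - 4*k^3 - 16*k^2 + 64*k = (k + 4)*(k^3 - 8*k^2 + 16*k) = (k - 4)*(k + 4)*(k^2 - 4*k) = k*(k - 4)*(k + 4)*(k - 4)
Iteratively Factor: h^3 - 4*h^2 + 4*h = (h - 2)*(h^2 - 2*h) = h*(h - 2)*(h - 2)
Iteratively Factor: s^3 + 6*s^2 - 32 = (s + 4)*(s^2 + 2*s - 8) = (s - 2)*(s + 4)*(s + 4)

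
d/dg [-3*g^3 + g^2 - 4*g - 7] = -9*g^2 + 2*g - 4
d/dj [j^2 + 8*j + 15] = 2*j + 8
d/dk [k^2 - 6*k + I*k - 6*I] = 2*k - 6 + I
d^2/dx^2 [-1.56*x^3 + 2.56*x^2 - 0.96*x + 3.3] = 5.12 - 9.36*x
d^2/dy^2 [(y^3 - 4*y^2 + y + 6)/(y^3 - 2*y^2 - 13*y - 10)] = 4*(-y^3 + 24*y^2 - 102*y + 182)/(y^6 - 9*y^5 - 3*y^4 + 153*y^3 + 30*y^2 - 900*y - 1000)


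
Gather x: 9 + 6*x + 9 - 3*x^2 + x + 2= -3*x^2 + 7*x + 20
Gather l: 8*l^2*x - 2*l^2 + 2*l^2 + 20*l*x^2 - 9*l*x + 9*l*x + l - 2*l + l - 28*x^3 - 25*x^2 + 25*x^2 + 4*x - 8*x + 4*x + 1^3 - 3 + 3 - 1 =8*l^2*x + 20*l*x^2 - 28*x^3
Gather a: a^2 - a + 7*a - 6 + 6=a^2 + 6*a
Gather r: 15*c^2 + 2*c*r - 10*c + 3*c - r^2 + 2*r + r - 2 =15*c^2 - 7*c - r^2 + r*(2*c + 3) - 2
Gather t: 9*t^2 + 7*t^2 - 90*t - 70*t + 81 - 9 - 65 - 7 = 16*t^2 - 160*t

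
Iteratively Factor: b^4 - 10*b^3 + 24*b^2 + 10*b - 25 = (b - 1)*(b^3 - 9*b^2 + 15*b + 25) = (b - 5)*(b - 1)*(b^2 - 4*b - 5) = (b - 5)*(b - 1)*(b + 1)*(b - 5)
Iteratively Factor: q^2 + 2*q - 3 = (q + 3)*(q - 1)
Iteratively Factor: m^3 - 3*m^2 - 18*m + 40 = (m + 4)*(m^2 - 7*m + 10) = (m - 2)*(m + 4)*(m - 5)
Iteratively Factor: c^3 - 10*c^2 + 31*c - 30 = (c - 2)*(c^2 - 8*c + 15) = (c - 3)*(c - 2)*(c - 5)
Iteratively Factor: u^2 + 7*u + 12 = (u + 3)*(u + 4)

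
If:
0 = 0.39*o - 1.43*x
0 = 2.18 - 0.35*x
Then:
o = 22.84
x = 6.23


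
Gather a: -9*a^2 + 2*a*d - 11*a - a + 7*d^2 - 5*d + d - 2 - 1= -9*a^2 + a*(2*d - 12) + 7*d^2 - 4*d - 3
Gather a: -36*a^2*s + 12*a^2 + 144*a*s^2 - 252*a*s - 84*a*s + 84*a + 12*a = a^2*(12 - 36*s) + a*(144*s^2 - 336*s + 96)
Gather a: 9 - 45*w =9 - 45*w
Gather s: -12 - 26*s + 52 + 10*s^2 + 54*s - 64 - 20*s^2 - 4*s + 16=-10*s^2 + 24*s - 8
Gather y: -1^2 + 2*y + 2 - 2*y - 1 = 0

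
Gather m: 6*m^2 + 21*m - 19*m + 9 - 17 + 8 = 6*m^2 + 2*m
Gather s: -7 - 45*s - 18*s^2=-18*s^2 - 45*s - 7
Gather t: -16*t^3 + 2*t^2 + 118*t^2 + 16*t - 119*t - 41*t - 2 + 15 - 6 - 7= -16*t^3 + 120*t^2 - 144*t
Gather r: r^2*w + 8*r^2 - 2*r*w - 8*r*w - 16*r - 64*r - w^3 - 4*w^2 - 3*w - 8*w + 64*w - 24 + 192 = r^2*(w + 8) + r*(-10*w - 80) - w^3 - 4*w^2 + 53*w + 168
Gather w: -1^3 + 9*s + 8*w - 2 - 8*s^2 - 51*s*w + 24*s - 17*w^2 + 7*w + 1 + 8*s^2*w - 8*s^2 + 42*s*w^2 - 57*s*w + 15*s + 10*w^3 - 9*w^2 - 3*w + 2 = -16*s^2 + 48*s + 10*w^3 + w^2*(42*s - 26) + w*(8*s^2 - 108*s + 12)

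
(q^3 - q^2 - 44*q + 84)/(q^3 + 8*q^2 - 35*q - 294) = (q - 2)/(q + 7)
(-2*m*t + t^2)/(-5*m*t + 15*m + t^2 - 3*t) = t*(2*m - t)/(5*m*t - 15*m - t^2 + 3*t)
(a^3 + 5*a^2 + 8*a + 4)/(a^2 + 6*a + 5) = (a^2 + 4*a + 4)/(a + 5)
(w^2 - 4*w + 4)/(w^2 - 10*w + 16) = (w - 2)/(w - 8)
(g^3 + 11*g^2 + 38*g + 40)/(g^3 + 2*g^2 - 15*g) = (g^2 + 6*g + 8)/(g*(g - 3))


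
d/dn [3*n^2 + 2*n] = 6*n + 2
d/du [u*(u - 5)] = 2*u - 5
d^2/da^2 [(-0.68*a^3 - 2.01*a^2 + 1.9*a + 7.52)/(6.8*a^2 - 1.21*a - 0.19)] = (2.8421709430404e-14*a^5 + 1.13686837721616e-13*a^4 + 138.887144*a^3 + 2069.829288*a^2 - 356.665848*a + 40.433002)/(314.432*a^6 - 167.8512*a^5 + 3.51084*a^4 + 7.608359*a^3 - 0.0980970000000001*a^2 - 0.131043*a - 0.006859)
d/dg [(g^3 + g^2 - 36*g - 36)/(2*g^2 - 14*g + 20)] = (g^4 - 14*g^3 + 59*g^2 + 92*g - 612)/(2*(g^4 - 14*g^3 + 69*g^2 - 140*g + 100))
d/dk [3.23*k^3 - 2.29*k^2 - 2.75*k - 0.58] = 9.69*k^2 - 4.58*k - 2.75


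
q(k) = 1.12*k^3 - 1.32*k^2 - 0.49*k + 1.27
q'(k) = 3.36*k^2 - 2.64*k - 0.49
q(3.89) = 45.32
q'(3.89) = 40.08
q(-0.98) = -0.57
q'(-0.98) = 5.32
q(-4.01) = -90.21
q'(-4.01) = 64.13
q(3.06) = 19.50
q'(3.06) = 22.89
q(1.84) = 2.88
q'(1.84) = 6.03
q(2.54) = 9.86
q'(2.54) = 14.48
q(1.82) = 2.76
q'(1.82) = 5.83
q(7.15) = 339.67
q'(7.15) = 152.41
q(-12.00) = -2118.29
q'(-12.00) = 515.03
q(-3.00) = -39.38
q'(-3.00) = 37.67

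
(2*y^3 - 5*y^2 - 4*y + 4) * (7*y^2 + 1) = 14*y^5 - 35*y^4 - 26*y^3 + 23*y^2 - 4*y + 4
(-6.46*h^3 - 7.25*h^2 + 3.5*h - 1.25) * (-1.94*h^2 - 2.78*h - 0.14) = 12.5324*h^5 + 32.0238*h^4 + 14.2694*h^3 - 6.29*h^2 + 2.985*h + 0.175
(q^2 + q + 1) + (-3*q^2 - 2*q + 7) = -2*q^2 - q + 8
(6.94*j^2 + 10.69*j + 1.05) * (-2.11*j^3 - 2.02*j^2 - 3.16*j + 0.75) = -14.6434*j^5 - 36.5747*j^4 - 45.7397*j^3 - 30.6964*j^2 + 4.6995*j + 0.7875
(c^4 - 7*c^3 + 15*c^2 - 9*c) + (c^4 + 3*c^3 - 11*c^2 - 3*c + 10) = 2*c^4 - 4*c^3 + 4*c^2 - 12*c + 10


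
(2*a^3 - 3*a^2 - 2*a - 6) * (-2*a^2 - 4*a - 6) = -4*a^5 - 2*a^4 + 4*a^3 + 38*a^2 + 36*a + 36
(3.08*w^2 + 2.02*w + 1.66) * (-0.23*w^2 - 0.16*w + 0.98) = -0.7084*w^4 - 0.9574*w^3 + 2.3134*w^2 + 1.714*w + 1.6268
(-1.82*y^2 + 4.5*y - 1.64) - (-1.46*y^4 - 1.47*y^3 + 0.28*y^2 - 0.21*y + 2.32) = 1.46*y^4 + 1.47*y^3 - 2.1*y^2 + 4.71*y - 3.96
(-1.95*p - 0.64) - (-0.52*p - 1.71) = 1.07 - 1.43*p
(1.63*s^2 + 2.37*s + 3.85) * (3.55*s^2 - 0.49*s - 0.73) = 5.7865*s^4 + 7.6148*s^3 + 11.3163*s^2 - 3.6166*s - 2.8105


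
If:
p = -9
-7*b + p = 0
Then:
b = -9/7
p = -9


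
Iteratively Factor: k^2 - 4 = (k - 2)*(k + 2)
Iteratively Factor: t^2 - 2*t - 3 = (t + 1)*(t - 3)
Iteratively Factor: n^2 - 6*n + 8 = (n - 2)*(n - 4)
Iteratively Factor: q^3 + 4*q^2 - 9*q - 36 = (q + 4)*(q^2 - 9) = (q - 3)*(q + 4)*(q + 3)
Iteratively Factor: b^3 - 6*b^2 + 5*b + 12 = (b + 1)*(b^2 - 7*b + 12) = (b - 3)*(b + 1)*(b - 4)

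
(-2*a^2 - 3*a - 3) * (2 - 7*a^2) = 14*a^4 + 21*a^3 + 17*a^2 - 6*a - 6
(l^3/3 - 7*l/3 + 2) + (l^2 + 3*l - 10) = l^3/3 + l^2 + 2*l/3 - 8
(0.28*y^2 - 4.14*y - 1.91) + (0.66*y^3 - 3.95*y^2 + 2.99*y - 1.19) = 0.66*y^3 - 3.67*y^2 - 1.15*y - 3.1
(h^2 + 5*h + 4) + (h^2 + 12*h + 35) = 2*h^2 + 17*h + 39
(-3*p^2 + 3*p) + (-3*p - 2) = -3*p^2 - 2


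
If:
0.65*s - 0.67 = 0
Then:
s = 1.03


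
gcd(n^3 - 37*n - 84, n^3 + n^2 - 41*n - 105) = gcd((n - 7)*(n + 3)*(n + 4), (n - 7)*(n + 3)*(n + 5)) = n^2 - 4*n - 21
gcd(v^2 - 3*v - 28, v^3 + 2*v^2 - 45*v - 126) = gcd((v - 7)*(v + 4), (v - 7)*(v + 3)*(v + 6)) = v - 7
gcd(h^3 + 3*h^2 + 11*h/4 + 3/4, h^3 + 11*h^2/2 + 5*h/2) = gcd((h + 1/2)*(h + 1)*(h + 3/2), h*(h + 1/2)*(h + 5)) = h + 1/2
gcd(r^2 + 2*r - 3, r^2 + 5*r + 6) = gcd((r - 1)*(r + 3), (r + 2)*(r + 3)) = r + 3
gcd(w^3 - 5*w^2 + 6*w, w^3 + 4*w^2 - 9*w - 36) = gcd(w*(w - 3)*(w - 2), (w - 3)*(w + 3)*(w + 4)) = w - 3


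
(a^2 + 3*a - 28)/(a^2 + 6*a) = (a^2 + 3*a - 28)/(a*(a + 6))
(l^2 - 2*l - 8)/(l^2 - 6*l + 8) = (l + 2)/(l - 2)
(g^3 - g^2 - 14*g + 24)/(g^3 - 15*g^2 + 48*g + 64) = (g^3 - g^2 - 14*g + 24)/(g^3 - 15*g^2 + 48*g + 64)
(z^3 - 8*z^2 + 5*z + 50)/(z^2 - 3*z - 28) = (-z^3 + 8*z^2 - 5*z - 50)/(-z^2 + 3*z + 28)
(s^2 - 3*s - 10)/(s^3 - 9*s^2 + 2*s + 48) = (s - 5)/(s^2 - 11*s + 24)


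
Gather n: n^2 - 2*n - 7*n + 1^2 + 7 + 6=n^2 - 9*n + 14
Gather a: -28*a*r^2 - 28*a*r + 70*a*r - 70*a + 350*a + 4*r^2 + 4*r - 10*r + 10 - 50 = a*(-28*r^2 + 42*r + 280) + 4*r^2 - 6*r - 40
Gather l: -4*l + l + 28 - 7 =21 - 3*l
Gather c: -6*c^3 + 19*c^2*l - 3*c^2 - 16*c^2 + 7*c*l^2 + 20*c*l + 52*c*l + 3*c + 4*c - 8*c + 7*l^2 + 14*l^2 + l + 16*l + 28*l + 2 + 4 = -6*c^3 + c^2*(19*l - 19) + c*(7*l^2 + 72*l - 1) + 21*l^2 + 45*l + 6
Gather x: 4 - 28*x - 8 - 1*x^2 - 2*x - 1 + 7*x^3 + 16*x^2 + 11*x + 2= 7*x^3 + 15*x^2 - 19*x - 3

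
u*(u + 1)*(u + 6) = u^3 + 7*u^2 + 6*u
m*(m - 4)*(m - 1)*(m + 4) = m^4 - m^3 - 16*m^2 + 16*m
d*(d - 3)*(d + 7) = d^3 + 4*d^2 - 21*d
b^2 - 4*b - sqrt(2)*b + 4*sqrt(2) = (b - 4)*(b - sqrt(2))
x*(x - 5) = x^2 - 5*x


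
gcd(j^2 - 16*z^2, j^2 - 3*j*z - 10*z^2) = 1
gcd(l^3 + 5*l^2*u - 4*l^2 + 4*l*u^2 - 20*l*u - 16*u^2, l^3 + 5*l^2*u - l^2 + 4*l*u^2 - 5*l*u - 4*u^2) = l^2 + 5*l*u + 4*u^2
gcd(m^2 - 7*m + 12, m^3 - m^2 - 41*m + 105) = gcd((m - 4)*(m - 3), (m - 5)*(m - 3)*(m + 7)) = m - 3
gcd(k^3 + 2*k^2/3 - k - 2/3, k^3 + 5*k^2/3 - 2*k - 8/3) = k + 1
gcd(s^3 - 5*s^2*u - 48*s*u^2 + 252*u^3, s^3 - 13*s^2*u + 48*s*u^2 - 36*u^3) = s^2 - 12*s*u + 36*u^2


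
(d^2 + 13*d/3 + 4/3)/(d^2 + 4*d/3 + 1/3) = (d + 4)/(d + 1)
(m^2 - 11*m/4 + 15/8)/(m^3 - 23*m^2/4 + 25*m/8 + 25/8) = (2*m - 3)/(2*m^2 - 9*m - 5)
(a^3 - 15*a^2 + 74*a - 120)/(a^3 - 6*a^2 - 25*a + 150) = (a - 4)/(a + 5)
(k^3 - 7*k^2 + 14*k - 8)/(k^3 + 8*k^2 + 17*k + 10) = (k^3 - 7*k^2 + 14*k - 8)/(k^3 + 8*k^2 + 17*k + 10)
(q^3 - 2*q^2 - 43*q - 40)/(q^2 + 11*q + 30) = (q^2 - 7*q - 8)/(q + 6)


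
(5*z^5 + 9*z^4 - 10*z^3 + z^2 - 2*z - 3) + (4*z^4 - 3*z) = 5*z^5 + 13*z^4 - 10*z^3 + z^2 - 5*z - 3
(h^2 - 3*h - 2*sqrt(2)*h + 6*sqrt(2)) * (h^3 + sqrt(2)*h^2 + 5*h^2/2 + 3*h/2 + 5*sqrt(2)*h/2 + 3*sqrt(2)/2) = h^5 - sqrt(2)*h^4 - h^4/2 - 10*h^3 + sqrt(2)*h^3/2 - 5*h^2/2 + 6*sqrt(2)*h^2 + 9*sqrt(2)*h/2 + 24*h + 18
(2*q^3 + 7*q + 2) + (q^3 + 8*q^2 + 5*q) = 3*q^3 + 8*q^2 + 12*q + 2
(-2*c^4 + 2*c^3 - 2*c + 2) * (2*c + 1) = -4*c^5 + 2*c^4 + 2*c^3 - 4*c^2 + 2*c + 2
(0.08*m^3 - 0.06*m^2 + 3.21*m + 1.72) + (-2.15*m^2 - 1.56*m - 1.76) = 0.08*m^3 - 2.21*m^2 + 1.65*m - 0.04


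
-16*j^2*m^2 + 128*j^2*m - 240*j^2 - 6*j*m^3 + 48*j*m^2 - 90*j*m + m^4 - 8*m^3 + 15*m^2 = (-8*j + m)*(2*j + m)*(m - 5)*(m - 3)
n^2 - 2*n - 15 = (n - 5)*(n + 3)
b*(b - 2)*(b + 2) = b^3 - 4*b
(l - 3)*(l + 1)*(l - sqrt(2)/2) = l^3 - 2*l^2 - sqrt(2)*l^2/2 - 3*l + sqrt(2)*l + 3*sqrt(2)/2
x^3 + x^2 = x^2*(x + 1)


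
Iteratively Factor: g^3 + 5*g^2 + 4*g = (g)*(g^2 + 5*g + 4) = g*(g + 1)*(g + 4)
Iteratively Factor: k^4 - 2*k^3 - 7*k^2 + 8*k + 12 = (k - 3)*(k^3 + k^2 - 4*k - 4) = (k - 3)*(k + 1)*(k^2 - 4) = (k - 3)*(k - 2)*(k + 1)*(k + 2)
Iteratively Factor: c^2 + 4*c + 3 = (c + 3)*(c + 1)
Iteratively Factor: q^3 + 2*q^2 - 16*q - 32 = (q + 2)*(q^2 - 16) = (q + 2)*(q + 4)*(q - 4)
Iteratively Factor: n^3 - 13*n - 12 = (n + 1)*(n^2 - n - 12) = (n + 1)*(n + 3)*(n - 4)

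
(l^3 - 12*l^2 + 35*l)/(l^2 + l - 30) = l*(l - 7)/(l + 6)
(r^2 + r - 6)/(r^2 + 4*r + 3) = (r - 2)/(r + 1)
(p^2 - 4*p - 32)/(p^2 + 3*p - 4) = (p - 8)/(p - 1)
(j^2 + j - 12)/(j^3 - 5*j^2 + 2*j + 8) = (j^2 + j - 12)/(j^3 - 5*j^2 + 2*j + 8)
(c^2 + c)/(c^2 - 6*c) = (c + 1)/(c - 6)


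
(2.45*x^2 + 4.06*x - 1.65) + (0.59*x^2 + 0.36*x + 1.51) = 3.04*x^2 + 4.42*x - 0.14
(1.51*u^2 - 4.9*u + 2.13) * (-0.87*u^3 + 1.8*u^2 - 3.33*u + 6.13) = -1.3137*u^5 + 6.981*u^4 - 15.7014*u^3 + 29.4073*u^2 - 37.1299*u + 13.0569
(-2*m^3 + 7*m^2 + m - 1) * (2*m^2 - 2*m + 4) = -4*m^5 + 18*m^4 - 20*m^3 + 24*m^2 + 6*m - 4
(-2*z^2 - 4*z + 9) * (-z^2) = 2*z^4 + 4*z^3 - 9*z^2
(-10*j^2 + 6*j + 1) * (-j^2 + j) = 10*j^4 - 16*j^3 + 5*j^2 + j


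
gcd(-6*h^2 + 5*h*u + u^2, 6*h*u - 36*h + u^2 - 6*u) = 6*h + u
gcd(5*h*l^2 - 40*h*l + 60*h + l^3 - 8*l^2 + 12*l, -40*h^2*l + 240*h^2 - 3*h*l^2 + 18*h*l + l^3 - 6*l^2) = 5*h*l - 30*h + l^2 - 6*l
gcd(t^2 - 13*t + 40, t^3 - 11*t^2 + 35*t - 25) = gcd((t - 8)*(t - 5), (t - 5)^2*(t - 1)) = t - 5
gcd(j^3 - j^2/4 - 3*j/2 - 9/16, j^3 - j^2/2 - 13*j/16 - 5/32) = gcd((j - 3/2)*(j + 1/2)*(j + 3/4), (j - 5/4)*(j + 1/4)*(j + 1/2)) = j + 1/2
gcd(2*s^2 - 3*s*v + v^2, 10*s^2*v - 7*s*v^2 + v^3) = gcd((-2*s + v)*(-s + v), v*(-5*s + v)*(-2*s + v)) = 2*s - v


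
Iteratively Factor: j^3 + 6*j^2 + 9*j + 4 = (j + 1)*(j^2 + 5*j + 4) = (j + 1)*(j + 4)*(j + 1)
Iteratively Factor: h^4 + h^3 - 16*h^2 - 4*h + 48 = (h + 2)*(h^3 - h^2 - 14*h + 24) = (h - 2)*(h + 2)*(h^2 + h - 12) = (h - 3)*(h - 2)*(h + 2)*(h + 4)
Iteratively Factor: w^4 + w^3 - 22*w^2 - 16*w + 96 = (w + 4)*(w^3 - 3*w^2 - 10*w + 24) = (w + 3)*(w + 4)*(w^2 - 6*w + 8) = (w - 4)*(w + 3)*(w + 4)*(w - 2)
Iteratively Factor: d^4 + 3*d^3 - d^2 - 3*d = (d + 1)*(d^3 + 2*d^2 - 3*d) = (d + 1)*(d + 3)*(d^2 - d) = d*(d + 1)*(d + 3)*(d - 1)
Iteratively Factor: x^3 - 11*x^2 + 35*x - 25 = (x - 1)*(x^2 - 10*x + 25) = (x - 5)*(x - 1)*(x - 5)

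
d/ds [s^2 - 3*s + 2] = 2*s - 3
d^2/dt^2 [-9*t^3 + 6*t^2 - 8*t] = 12 - 54*t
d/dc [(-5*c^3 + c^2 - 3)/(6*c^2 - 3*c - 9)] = (-10*c^4 + 10*c^3 + 44*c^2 + 6*c - 3)/(3*(4*c^4 - 4*c^3 - 11*c^2 + 6*c + 9))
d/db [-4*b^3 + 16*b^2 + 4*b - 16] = -12*b^2 + 32*b + 4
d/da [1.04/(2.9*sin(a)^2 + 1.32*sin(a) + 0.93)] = -(6.032*sin(a) + 1.3728)*cos(a)/(2.9*sin(a)^2 + 1.32*sin(a) + 0.93)^2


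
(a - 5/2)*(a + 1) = a^2 - 3*a/2 - 5/2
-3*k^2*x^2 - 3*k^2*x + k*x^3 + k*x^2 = x*(-3*k + x)*(k*x + k)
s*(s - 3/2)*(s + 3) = s^3 + 3*s^2/2 - 9*s/2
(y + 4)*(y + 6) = y^2 + 10*y + 24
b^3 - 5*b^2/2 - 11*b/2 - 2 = (b - 4)*(b + 1/2)*(b + 1)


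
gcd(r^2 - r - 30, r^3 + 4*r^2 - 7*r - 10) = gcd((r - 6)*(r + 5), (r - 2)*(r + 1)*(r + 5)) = r + 5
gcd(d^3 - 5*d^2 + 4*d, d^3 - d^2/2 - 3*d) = d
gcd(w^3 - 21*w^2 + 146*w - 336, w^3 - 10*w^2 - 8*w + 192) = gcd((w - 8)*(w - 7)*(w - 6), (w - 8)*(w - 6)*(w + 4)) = w^2 - 14*w + 48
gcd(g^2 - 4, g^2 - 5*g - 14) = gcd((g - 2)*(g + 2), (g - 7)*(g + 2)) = g + 2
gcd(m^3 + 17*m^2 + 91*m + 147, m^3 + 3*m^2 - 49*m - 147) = m^2 + 10*m + 21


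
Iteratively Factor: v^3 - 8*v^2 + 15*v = (v - 5)*(v^2 - 3*v) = v*(v - 5)*(v - 3)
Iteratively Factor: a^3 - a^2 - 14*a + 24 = (a - 2)*(a^2 + a - 12) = (a - 3)*(a - 2)*(a + 4)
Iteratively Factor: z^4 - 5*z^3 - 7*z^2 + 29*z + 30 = (z - 5)*(z^3 - 7*z - 6) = (z - 5)*(z - 3)*(z^2 + 3*z + 2) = (z - 5)*(z - 3)*(z + 1)*(z + 2)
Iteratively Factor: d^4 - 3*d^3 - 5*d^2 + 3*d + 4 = (d - 4)*(d^3 + d^2 - d - 1) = (d - 4)*(d + 1)*(d^2 - 1) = (d - 4)*(d - 1)*(d + 1)*(d + 1)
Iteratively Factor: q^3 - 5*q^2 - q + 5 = (q - 5)*(q^2 - 1) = (q - 5)*(q - 1)*(q + 1)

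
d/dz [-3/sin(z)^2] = 6*cos(z)/sin(z)^3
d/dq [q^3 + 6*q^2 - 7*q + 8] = 3*q^2 + 12*q - 7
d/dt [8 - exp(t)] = -exp(t)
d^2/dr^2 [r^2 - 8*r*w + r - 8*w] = 2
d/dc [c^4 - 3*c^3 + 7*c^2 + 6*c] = 4*c^3 - 9*c^2 + 14*c + 6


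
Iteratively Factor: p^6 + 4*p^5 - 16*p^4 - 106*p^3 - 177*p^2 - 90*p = (p + 1)*(p^5 + 3*p^4 - 19*p^3 - 87*p^2 - 90*p) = (p + 1)*(p + 3)*(p^4 - 19*p^2 - 30*p) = p*(p + 1)*(p + 3)*(p^3 - 19*p - 30) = p*(p - 5)*(p + 1)*(p + 3)*(p^2 + 5*p + 6) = p*(p - 5)*(p + 1)*(p + 3)^2*(p + 2)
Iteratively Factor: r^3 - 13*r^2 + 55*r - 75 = (r - 5)*(r^2 - 8*r + 15) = (r - 5)*(r - 3)*(r - 5)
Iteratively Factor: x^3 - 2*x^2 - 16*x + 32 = (x + 4)*(x^2 - 6*x + 8) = (x - 2)*(x + 4)*(x - 4)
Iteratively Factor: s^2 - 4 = (s + 2)*(s - 2)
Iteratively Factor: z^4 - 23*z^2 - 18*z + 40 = (z - 1)*(z^3 + z^2 - 22*z - 40) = (z - 1)*(z + 4)*(z^2 - 3*z - 10) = (z - 5)*(z - 1)*(z + 4)*(z + 2)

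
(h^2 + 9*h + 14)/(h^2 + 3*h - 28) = (h + 2)/(h - 4)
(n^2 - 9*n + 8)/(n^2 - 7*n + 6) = (n - 8)/(n - 6)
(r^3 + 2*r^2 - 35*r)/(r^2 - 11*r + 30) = r*(r + 7)/(r - 6)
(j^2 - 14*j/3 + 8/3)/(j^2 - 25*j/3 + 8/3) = (3*j^2 - 14*j + 8)/(3*j^2 - 25*j + 8)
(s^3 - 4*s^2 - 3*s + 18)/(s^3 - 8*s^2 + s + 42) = (s - 3)/(s - 7)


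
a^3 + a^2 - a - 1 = (a - 1)*(a + 1)^2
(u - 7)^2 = u^2 - 14*u + 49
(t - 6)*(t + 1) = t^2 - 5*t - 6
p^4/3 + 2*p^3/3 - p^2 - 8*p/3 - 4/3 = (p/3 + 1/3)*(p - 2)*(p + 1)*(p + 2)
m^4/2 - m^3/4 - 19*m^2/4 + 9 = (m/2 + 1)*(m - 3)*(m - 3/2)*(m + 2)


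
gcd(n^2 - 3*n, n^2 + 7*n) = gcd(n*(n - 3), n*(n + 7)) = n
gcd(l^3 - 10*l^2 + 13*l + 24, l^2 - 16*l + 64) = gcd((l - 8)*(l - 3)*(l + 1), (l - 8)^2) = l - 8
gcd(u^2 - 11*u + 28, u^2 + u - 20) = u - 4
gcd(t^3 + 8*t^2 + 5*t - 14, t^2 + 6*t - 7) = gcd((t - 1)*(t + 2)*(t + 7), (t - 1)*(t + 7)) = t^2 + 6*t - 7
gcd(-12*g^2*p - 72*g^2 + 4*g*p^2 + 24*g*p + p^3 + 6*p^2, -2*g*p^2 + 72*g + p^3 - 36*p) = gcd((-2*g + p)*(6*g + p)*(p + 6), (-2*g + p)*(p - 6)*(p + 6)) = -2*g*p - 12*g + p^2 + 6*p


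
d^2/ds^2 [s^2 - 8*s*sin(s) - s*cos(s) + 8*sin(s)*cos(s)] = 8*s*sin(s) + s*cos(s) + 2*sin(s) - 16*sin(2*s) - 16*cos(s) + 2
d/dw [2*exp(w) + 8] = 2*exp(w)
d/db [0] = 0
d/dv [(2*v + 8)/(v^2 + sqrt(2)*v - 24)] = 2*(v^2 + sqrt(2)*v - (v + 4)*(2*v + sqrt(2)) - 24)/(v^2 + sqrt(2)*v - 24)^2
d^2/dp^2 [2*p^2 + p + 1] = 4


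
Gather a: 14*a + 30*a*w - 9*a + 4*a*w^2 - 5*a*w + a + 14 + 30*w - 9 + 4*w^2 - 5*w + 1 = a*(4*w^2 + 25*w + 6) + 4*w^2 + 25*w + 6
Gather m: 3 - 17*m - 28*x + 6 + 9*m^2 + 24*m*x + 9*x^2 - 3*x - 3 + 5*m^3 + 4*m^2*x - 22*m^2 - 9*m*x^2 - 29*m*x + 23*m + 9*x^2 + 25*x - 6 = 5*m^3 + m^2*(4*x - 13) + m*(-9*x^2 - 5*x + 6) + 18*x^2 - 6*x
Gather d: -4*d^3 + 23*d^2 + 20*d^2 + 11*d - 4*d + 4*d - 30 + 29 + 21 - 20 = -4*d^3 + 43*d^2 + 11*d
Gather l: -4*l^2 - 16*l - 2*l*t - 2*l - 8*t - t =-4*l^2 + l*(-2*t - 18) - 9*t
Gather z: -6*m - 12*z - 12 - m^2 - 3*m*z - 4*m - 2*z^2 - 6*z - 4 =-m^2 - 10*m - 2*z^2 + z*(-3*m - 18) - 16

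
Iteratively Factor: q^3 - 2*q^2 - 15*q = (q + 3)*(q^2 - 5*q) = (q - 5)*(q + 3)*(q)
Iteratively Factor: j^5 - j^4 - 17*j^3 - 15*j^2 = (j - 5)*(j^4 + 4*j^3 + 3*j^2) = j*(j - 5)*(j^3 + 4*j^2 + 3*j) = j^2*(j - 5)*(j^2 + 4*j + 3) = j^2*(j - 5)*(j + 3)*(j + 1)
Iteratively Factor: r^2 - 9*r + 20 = (r - 4)*(r - 5)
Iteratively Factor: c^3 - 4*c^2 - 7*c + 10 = (c + 2)*(c^2 - 6*c + 5) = (c - 5)*(c + 2)*(c - 1)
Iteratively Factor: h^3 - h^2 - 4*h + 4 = (h + 2)*(h^2 - 3*h + 2) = (h - 1)*(h + 2)*(h - 2)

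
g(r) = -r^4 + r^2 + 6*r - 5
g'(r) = -4*r^3 + 2*r + 6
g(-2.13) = -33.83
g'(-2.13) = 40.39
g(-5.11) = -691.39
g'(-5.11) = 529.51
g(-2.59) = -58.83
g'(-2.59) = 70.32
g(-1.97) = -28.00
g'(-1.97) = 32.64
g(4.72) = -450.73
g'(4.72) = -405.18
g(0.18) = -3.89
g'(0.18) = 6.34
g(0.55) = -1.49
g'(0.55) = 6.43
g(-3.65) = -191.07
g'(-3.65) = 193.21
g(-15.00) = -50495.00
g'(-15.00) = 13476.00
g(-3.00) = -95.00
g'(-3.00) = 108.00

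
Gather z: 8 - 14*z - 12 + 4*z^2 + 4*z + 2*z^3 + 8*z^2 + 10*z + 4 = 2*z^3 + 12*z^2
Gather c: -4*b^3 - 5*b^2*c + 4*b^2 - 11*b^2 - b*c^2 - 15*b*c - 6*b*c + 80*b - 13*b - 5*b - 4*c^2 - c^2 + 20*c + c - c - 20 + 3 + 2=-4*b^3 - 7*b^2 + 62*b + c^2*(-b - 5) + c*(-5*b^2 - 21*b + 20) - 15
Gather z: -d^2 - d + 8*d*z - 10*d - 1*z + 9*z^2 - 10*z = -d^2 - 11*d + 9*z^2 + z*(8*d - 11)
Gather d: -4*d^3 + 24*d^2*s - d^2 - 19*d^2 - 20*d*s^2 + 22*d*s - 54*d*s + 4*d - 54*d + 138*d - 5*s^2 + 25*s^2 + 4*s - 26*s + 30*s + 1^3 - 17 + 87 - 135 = -4*d^3 + d^2*(24*s - 20) + d*(-20*s^2 - 32*s + 88) + 20*s^2 + 8*s - 64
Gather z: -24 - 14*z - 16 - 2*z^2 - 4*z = -2*z^2 - 18*z - 40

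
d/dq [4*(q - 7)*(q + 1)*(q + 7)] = 12*q^2 + 8*q - 196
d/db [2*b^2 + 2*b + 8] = 4*b + 2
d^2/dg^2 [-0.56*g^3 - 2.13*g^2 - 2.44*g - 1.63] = -3.36*g - 4.26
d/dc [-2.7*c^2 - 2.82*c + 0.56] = -5.4*c - 2.82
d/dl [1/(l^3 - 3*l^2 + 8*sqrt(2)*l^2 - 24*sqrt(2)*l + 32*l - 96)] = (-3*l^2 - 16*sqrt(2)*l + 6*l - 32 + 24*sqrt(2))/(l^3 - 3*l^2 + 8*sqrt(2)*l^2 - 24*sqrt(2)*l + 32*l - 96)^2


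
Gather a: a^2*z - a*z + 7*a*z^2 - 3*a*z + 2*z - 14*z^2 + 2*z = a^2*z + a*(7*z^2 - 4*z) - 14*z^2 + 4*z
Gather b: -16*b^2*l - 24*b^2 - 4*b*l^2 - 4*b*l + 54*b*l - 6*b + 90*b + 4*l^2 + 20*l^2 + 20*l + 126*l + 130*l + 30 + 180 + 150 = b^2*(-16*l - 24) + b*(-4*l^2 + 50*l + 84) + 24*l^2 + 276*l + 360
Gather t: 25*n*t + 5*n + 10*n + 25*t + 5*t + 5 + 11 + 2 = 15*n + t*(25*n + 30) + 18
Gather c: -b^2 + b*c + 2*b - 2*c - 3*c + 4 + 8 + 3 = -b^2 + 2*b + c*(b - 5) + 15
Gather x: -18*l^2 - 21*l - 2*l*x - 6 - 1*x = -18*l^2 - 21*l + x*(-2*l - 1) - 6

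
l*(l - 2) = l^2 - 2*l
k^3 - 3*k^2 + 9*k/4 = k*(k - 3/2)^2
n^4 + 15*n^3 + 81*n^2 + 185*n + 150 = (n + 2)*(n + 3)*(n + 5)^2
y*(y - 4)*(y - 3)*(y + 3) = y^4 - 4*y^3 - 9*y^2 + 36*y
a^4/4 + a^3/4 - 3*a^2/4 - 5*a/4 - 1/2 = (a/4 + 1/4)*(a - 2)*(a + 1)^2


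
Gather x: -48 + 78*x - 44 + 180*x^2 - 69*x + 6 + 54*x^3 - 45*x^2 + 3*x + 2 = 54*x^3 + 135*x^2 + 12*x - 84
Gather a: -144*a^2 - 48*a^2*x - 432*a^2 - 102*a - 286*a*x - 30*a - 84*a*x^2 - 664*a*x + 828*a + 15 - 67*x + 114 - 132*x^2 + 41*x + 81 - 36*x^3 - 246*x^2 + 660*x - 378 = a^2*(-48*x - 576) + a*(-84*x^2 - 950*x + 696) - 36*x^3 - 378*x^2 + 634*x - 168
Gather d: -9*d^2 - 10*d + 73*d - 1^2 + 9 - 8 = -9*d^2 + 63*d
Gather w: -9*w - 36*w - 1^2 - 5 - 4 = -45*w - 10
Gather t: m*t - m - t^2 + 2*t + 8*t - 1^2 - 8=-m - t^2 + t*(m + 10) - 9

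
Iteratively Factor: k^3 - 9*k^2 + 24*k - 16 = (k - 1)*(k^2 - 8*k + 16) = (k - 4)*(k - 1)*(k - 4)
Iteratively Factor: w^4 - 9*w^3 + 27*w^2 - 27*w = (w)*(w^3 - 9*w^2 + 27*w - 27) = w*(w - 3)*(w^2 - 6*w + 9) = w*(w - 3)^2*(w - 3)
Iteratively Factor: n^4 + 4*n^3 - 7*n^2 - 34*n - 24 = (n + 4)*(n^3 - 7*n - 6) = (n + 1)*(n + 4)*(n^2 - n - 6) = (n + 1)*(n + 2)*(n + 4)*(n - 3)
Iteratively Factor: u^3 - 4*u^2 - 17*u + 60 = (u - 5)*(u^2 + u - 12) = (u - 5)*(u + 4)*(u - 3)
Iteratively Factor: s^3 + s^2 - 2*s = (s)*(s^2 + s - 2) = s*(s + 2)*(s - 1)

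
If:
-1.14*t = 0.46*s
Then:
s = -2.47826086956522*t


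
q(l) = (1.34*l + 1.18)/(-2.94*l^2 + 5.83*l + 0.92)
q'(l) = (1.34*l + 1.18)*(5.88*l - 5.83)/(-2.94*l^2 + 5.83*l + 0.92)^2 + 1.34/(-2.94*l^2 + 5.83*l + 0.92)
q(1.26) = 0.80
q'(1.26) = 0.72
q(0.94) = 0.64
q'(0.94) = 0.30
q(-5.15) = 0.05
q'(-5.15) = 0.01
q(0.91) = 0.63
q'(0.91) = 0.27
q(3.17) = -0.54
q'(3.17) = 0.54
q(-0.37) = -0.42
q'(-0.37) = -2.85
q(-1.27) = 0.05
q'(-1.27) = -0.06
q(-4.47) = 0.06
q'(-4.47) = 0.01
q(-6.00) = 0.05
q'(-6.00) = 0.00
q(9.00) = -0.07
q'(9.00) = 0.01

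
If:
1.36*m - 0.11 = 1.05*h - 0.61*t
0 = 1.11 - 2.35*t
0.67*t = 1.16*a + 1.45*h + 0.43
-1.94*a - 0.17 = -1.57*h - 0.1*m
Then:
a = -0.10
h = -0.00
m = -0.13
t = 0.47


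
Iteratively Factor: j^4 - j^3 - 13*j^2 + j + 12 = (j - 1)*(j^3 - 13*j - 12) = (j - 4)*(j - 1)*(j^2 + 4*j + 3) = (j - 4)*(j - 1)*(j + 1)*(j + 3)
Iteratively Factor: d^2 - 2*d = (d)*(d - 2)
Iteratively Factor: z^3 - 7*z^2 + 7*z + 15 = (z - 3)*(z^2 - 4*z - 5) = (z - 5)*(z - 3)*(z + 1)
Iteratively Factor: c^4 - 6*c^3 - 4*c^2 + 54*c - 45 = (c - 1)*(c^3 - 5*c^2 - 9*c + 45) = (c - 1)*(c + 3)*(c^2 - 8*c + 15) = (c - 3)*(c - 1)*(c + 3)*(c - 5)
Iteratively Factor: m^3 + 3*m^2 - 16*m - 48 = (m - 4)*(m^2 + 7*m + 12) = (m - 4)*(m + 4)*(m + 3)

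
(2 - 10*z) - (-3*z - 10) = 12 - 7*z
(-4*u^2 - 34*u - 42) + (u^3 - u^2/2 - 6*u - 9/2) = u^3 - 9*u^2/2 - 40*u - 93/2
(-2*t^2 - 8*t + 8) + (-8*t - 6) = -2*t^2 - 16*t + 2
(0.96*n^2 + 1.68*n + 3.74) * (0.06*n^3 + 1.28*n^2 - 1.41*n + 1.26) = 0.0576*n^5 + 1.3296*n^4 + 1.0212*n^3 + 3.628*n^2 - 3.1566*n + 4.7124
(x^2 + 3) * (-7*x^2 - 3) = -7*x^4 - 24*x^2 - 9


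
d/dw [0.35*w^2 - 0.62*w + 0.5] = 0.7*w - 0.62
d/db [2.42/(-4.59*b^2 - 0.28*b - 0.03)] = (22.2156*b + 0.6776)/(4.59*b^2 + 0.28*b + 0.03)^2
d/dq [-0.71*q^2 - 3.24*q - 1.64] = -1.42*q - 3.24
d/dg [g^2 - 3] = 2*g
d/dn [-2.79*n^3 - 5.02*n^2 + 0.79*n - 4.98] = -8.37*n^2 - 10.04*n + 0.79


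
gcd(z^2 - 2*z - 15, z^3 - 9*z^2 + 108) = z + 3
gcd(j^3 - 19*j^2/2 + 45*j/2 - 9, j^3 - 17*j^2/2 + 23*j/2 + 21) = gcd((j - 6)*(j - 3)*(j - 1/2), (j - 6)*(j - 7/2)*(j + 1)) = j - 6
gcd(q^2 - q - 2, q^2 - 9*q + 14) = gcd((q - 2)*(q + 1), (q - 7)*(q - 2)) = q - 2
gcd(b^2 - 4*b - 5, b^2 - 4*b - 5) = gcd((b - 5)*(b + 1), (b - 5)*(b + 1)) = b^2 - 4*b - 5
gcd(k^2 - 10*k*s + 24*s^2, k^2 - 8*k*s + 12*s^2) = -k + 6*s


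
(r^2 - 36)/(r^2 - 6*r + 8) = (r^2 - 36)/(r^2 - 6*r + 8)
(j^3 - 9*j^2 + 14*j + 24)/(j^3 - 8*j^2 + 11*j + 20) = (j - 6)/(j - 5)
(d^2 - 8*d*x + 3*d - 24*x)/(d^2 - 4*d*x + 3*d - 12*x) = (-d + 8*x)/(-d + 4*x)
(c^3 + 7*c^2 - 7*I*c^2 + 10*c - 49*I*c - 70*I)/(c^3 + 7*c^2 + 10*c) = (c - 7*I)/c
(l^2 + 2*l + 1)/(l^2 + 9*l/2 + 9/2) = 2*(l^2 + 2*l + 1)/(2*l^2 + 9*l + 9)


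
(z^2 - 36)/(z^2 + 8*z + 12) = (z - 6)/(z + 2)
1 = 1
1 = 1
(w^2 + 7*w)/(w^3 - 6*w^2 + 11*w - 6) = w*(w + 7)/(w^3 - 6*w^2 + 11*w - 6)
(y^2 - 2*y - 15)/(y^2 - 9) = (y - 5)/(y - 3)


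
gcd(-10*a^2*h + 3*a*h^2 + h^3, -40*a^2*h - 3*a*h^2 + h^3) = 5*a*h + h^2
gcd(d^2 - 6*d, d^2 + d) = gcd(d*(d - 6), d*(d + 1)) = d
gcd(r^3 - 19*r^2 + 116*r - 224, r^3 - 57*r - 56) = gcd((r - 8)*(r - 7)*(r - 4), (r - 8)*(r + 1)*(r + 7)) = r - 8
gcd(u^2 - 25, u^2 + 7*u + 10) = u + 5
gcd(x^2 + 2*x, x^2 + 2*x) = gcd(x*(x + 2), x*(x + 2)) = x^2 + 2*x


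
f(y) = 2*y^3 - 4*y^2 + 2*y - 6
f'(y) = 6*y^2 - 8*y + 2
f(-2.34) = -58.21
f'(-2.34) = 53.57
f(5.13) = 169.00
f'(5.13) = 118.86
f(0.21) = -5.74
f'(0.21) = 0.58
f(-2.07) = -45.02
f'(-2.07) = 44.27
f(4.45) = 99.93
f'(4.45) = 85.22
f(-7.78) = -1205.50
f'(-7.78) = 427.41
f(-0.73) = -10.37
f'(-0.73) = 11.04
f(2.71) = 9.85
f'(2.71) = 24.38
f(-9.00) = -1806.00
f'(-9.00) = 560.00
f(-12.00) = -4062.00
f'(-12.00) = 962.00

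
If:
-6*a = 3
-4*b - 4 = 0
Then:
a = -1/2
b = -1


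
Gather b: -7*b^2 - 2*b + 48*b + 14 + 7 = -7*b^2 + 46*b + 21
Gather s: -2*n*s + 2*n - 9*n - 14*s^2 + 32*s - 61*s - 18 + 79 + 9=-7*n - 14*s^2 + s*(-2*n - 29) + 70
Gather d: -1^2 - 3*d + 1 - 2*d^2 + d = -2*d^2 - 2*d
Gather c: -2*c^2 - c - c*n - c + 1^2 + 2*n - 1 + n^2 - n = -2*c^2 + c*(-n - 2) + n^2 + n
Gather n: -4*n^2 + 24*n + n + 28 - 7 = -4*n^2 + 25*n + 21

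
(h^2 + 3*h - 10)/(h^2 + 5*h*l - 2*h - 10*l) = (h + 5)/(h + 5*l)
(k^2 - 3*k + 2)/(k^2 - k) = (k - 2)/k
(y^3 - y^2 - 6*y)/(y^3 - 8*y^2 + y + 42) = y/(y - 7)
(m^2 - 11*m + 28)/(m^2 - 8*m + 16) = (m - 7)/(m - 4)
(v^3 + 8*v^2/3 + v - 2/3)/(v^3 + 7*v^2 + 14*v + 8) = (v - 1/3)/(v + 4)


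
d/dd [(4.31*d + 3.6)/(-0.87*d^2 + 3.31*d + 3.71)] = (3.7497*d^2 + 6.264*d + 4.0741)/(0.7569*d^4 - 5.7594*d^3 + 4.5007*d^2 + 24.5602*d + 13.7641)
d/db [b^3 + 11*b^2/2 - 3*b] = 3*b^2 + 11*b - 3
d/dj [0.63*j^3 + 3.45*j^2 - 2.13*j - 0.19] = 1.89*j^2 + 6.9*j - 2.13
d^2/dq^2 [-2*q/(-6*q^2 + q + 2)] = 4*(-q*(12*q - 1)^2 + (1 - 18*q)*(-6*q^2 + q + 2))/(-6*q^2 + q + 2)^3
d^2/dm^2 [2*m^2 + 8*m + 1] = 4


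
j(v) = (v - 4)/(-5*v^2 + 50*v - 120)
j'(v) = (v - 4)*(10*v - 50)/(-5*v^2 + 50*v - 120)^2 + 1/(-5*v^2 + 50*v - 120)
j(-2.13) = 0.02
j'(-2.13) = 0.00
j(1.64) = 0.05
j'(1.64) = 0.01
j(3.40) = 0.08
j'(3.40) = 0.03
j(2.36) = 0.05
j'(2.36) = 0.02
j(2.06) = 0.05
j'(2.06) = 0.01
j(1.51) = 0.04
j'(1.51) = 0.01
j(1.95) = 0.05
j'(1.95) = 0.01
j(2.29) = 0.05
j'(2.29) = 0.01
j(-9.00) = 0.01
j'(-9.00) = 0.00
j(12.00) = -0.03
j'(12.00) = 0.01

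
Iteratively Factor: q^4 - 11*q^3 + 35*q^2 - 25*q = (q - 5)*(q^3 - 6*q^2 + 5*q) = q*(q - 5)*(q^2 - 6*q + 5) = q*(q - 5)^2*(q - 1)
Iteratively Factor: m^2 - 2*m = (m)*(m - 2)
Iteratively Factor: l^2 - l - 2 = (l - 2)*(l + 1)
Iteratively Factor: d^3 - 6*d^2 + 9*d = (d - 3)*(d^2 - 3*d) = d*(d - 3)*(d - 3)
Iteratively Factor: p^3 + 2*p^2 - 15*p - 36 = (p - 4)*(p^2 + 6*p + 9) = (p - 4)*(p + 3)*(p + 3)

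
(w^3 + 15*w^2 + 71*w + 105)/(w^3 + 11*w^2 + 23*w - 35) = (w + 3)/(w - 1)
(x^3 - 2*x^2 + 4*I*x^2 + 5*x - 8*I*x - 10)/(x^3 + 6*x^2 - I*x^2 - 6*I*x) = (x^2 + x*(-2 + 5*I) - 10*I)/(x*(x + 6))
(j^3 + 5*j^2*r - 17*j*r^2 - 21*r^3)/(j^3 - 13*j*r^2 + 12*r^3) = (-j^2 - 8*j*r - 7*r^2)/(-j^2 - 3*j*r + 4*r^2)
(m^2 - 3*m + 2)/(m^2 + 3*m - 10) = (m - 1)/(m + 5)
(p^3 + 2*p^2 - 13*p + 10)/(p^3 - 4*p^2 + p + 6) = (p^2 + 4*p - 5)/(p^2 - 2*p - 3)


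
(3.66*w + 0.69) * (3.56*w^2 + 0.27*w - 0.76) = 13.0296*w^3 + 3.4446*w^2 - 2.5953*w - 0.5244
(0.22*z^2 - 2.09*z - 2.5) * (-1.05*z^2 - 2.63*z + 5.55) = -0.231*z^4 + 1.6159*z^3 + 9.3427*z^2 - 5.0245*z - 13.875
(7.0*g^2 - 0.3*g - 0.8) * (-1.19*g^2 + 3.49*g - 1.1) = -8.33*g^4 + 24.787*g^3 - 7.795*g^2 - 2.462*g + 0.88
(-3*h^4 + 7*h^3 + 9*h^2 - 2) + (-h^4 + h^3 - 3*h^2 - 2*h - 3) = -4*h^4 + 8*h^3 + 6*h^2 - 2*h - 5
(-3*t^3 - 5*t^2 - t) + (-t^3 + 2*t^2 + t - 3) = -4*t^3 - 3*t^2 - 3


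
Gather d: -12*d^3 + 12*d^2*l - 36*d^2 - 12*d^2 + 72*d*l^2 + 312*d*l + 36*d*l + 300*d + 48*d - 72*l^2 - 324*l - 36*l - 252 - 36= -12*d^3 + d^2*(12*l - 48) + d*(72*l^2 + 348*l + 348) - 72*l^2 - 360*l - 288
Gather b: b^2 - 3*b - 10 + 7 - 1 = b^2 - 3*b - 4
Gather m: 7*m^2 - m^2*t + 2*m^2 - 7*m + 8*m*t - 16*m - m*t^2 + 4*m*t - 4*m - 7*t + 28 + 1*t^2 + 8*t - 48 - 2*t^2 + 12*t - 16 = m^2*(9 - t) + m*(-t^2 + 12*t - 27) - t^2 + 13*t - 36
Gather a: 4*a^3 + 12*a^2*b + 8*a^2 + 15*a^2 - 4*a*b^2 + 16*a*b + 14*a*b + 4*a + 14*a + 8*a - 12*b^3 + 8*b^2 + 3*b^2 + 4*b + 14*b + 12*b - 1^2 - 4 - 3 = 4*a^3 + a^2*(12*b + 23) + a*(-4*b^2 + 30*b + 26) - 12*b^3 + 11*b^2 + 30*b - 8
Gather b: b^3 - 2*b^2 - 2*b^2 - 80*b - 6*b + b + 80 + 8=b^3 - 4*b^2 - 85*b + 88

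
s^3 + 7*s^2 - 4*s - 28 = (s - 2)*(s + 2)*(s + 7)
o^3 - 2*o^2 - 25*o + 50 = (o - 5)*(o - 2)*(o + 5)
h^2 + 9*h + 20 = (h + 4)*(h + 5)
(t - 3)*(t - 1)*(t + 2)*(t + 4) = t^4 + 2*t^3 - 13*t^2 - 14*t + 24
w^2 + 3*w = w*(w + 3)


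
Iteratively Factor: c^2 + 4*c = (c + 4)*(c)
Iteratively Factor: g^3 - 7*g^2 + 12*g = (g)*(g^2 - 7*g + 12) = g*(g - 4)*(g - 3)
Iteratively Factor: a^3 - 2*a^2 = (a)*(a^2 - 2*a) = a*(a - 2)*(a)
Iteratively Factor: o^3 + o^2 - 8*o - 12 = (o - 3)*(o^2 + 4*o + 4) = (o - 3)*(o + 2)*(o + 2)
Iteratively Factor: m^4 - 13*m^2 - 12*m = (m + 1)*(m^3 - m^2 - 12*m) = m*(m + 1)*(m^2 - m - 12) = m*(m - 4)*(m + 1)*(m + 3)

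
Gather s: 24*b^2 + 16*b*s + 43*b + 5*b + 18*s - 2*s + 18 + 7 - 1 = 24*b^2 + 48*b + s*(16*b + 16) + 24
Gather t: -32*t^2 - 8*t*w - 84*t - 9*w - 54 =-32*t^2 + t*(-8*w - 84) - 9*w - 54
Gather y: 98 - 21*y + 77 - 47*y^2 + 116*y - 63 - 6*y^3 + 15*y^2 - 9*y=-6*y^3 - 32*y^2 + 86*y + 112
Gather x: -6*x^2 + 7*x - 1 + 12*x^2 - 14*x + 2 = 6*x^2 - 7*x + 1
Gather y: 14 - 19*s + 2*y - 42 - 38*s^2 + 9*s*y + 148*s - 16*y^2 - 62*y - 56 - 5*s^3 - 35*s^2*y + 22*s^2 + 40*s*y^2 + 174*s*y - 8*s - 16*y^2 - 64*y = -5*s^3 - 16*s^2 + 121*s + y^2*(40*s - 32) + y*(-35*s^2 + 183*s - 124) - 84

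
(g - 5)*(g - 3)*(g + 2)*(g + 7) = g^4 + g^3 - 43*g^2 + 23*g + 210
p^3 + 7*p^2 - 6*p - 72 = (p - 3)*(p + 4)*(p + 6)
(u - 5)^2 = u^2 - 10*u + 25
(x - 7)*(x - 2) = x^2 - 9*x + 14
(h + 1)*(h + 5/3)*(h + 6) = h^3 + 26*h^2/3 + 53*h/3 + 10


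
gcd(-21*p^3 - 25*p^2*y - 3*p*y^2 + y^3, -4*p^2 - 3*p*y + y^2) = p + y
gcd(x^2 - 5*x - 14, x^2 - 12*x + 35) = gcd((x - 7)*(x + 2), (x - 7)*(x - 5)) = x - 7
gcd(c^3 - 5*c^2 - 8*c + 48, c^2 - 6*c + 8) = c - 4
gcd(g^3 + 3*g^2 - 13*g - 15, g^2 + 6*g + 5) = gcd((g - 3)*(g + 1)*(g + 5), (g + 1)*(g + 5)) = g^2 + 6*g + 5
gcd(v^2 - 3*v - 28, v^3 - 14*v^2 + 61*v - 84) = v - 7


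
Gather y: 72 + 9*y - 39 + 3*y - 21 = 12*y + 12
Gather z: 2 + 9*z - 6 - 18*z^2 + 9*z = -18*z^2 + 18*z - 4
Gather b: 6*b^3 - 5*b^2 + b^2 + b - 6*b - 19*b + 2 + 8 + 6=6*b^3 - 4*b^2 - 24*b + 16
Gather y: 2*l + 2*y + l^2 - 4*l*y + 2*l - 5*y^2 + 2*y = l^2 + 4*l - 5*y^2 + y*(4 - 4*l)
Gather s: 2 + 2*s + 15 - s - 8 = s + 9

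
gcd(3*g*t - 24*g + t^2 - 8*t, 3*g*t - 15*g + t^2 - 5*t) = 3*g + t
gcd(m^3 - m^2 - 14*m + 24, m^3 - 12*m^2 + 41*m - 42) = m^2 - 5*m + 6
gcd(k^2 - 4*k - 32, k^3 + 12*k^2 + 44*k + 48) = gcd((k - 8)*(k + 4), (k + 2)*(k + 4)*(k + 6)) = k + 4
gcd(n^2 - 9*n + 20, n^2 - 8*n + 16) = n - 4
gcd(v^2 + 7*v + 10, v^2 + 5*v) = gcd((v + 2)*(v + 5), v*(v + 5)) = v + 5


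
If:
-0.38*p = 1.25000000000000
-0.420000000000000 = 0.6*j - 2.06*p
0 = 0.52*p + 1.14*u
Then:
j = -11.99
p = -3.29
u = 1.50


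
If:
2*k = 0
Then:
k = 0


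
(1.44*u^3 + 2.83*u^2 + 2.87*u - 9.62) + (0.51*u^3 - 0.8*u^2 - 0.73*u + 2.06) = 1.95*u^3 + 2.03*u^2 + 2.14*u - 7.56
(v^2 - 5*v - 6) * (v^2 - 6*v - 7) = v^4 - 11*v^3 + 17*v^2 + 71*v + 42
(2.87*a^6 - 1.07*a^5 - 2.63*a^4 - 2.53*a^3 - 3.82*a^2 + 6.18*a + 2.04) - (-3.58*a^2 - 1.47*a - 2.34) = 2.87*a^6 - 1.07*a^5 - 2.63*a^4 - 2.53*a^3 - 0.24*a^2 + 7.65*a + 4.38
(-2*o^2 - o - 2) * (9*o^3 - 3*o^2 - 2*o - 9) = -18*o^5 - 3*o^4 - 11*o^3 + 26*o^2 + 13*o + 18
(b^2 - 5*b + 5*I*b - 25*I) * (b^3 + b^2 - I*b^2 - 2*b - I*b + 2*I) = b^5 - 4*b^4 + 4*I*b^4 - 2*b^3 - 16*I*b^3 - 10*b^2 - 28*I*b^2 - 35*b + 40*I*b + 50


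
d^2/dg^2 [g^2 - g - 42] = 2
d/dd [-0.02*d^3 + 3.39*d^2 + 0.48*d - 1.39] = -0.06*d^2 + 6.78*d + 0.48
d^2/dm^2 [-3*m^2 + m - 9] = -6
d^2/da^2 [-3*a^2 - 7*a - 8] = -6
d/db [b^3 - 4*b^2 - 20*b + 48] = 3*b^2 - 8*b - 20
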